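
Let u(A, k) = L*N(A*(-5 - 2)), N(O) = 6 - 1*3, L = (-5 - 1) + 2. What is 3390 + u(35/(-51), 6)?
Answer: 3378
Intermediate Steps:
L = -4 (L = -6 + 2 = -4)
N(O) = 3 (N(O) = 6 - 3 = 3)
u(A, k) = -12 (u(A, k) = -4*3 = -12)
3390 + u(35/(-51), 6) = 3390 - 12 = 3378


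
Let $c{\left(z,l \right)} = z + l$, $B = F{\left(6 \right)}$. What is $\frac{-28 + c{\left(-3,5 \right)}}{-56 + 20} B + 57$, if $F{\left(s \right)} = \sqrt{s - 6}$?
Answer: $57$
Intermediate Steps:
$F{\left(s \right)} = \sqrt{-6 + s}$
$B = 0$ ($B = \sqrt{-6 + 6} = \sqrt{0} = 0$)
$c{\left(z,l \right)} = l + z$
$\frac{-28 + c{\left(-3,5 \right)}}{-56 + 20} B + 57 = \frac{-28 + \left(5 - 3\right)}{-56 + 20} \cdot 0 + 57 = \frac{-28 + 2}{-36} \cdot 0 + 57 = \left(-26\right) \left(- \frac{1}{36}\right) 0 + 57 = \frac{13}{18} \cdot 0 + 57 = 0 + 57 = 57$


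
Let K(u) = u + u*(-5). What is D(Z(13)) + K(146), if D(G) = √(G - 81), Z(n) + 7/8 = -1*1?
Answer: -584 + I*√1326/4 ≈ -584.0 + 9.1036*I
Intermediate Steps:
Z(n) = -15/8 (Z(n) = -7/8 - 1*1 = -7/8 - 1 = -15/8)
D(G) = √(-81 + G)
K(u) = -4*u (K(u) = u - 5*u = -4*u)
D(Z(13)) + K(146) = √(-81 - 15/8) - 4*146 = √(-663/8) - 584 = I*√1326/4 - 584 = -584 + I*√1326/4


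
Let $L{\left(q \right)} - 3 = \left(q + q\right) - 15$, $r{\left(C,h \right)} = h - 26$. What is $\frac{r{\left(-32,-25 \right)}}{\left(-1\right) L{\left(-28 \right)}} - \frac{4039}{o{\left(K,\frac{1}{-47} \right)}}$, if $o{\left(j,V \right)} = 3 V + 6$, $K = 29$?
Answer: $- \frac{760169}{1116} \approx -681.16$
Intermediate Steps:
$r{\left(C,h \right)} = -26 + h$ ($r{\left(C,h \right)} = h - 26 = -26 + h$)
$o{\left(j,V \right)} = 6 + 3 V$
$L{\left(q \right)} = -12 + 2 q$ ($L{\left(q \right)} = 3 + \left(\left(q + q\right) - 15\right) = 3 + \left(2 q - 15\right) = 3 + \left(-15 + 2 q\right) = -12 + 2 q$)
$\frac{r{\left(-32,-25 \right)}}{\left(-1\right) L{\left(-28 \right)}} - \frac{4039}{o{\left(K,\frac{1}{-47} \right)}} = \frac{-26 - 25}{\left(-1\right) \left(-12 + 2 \left(-28\right)\right)} - \frac{4039}{6 + \frac{3}{-47}} = - \frac{51}{\left(-1\right) \left(-12 - 56\right)} - \frac{4039}{6 + 3 \left(- \frac{1}{47}\right)} = - \frac{51}{\left(-1\right) \left(-68\right)} - \frac{4039}{6 - \frac{3}{47}} = - \frac{51}{68} - \frac{4039}{\frac{279}{47}} = \left(-51\right) \frac{1}{68} - \frac{189833}{279} = - \frac{3}{4} - \frac{189833}{279} = - \frac{760169}{1116}$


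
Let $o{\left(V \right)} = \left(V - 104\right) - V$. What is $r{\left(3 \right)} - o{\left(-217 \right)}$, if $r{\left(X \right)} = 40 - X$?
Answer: $141$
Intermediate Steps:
$o{\left(V \right)} = -104$ ($o{\left(V \right)} = \left(-104 + V\right) - V = -104$)
$r{\left(3 \right)} - o{\left(-217 \right)} = \left(40 - 3\right) - -104 = \left(40 - 3\right) + 104 = 37 + 104 = 141$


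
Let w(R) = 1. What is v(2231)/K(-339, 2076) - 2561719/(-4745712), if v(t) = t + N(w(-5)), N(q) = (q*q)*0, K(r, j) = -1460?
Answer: -1711893433/1732184880 ≈ -0.98829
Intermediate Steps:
N(q) = 0 (N(q) = q**2*0 = 0)
v(t) = t (v(t) = t + 0 = t)
v(2231)/K(-339, 2076) - 2561719/(-4745712) = 2231/(-1460) - 2561719/(-4745712) = 2231*(-1/1460) - 2561719*(-1/4745712) = -2231/1460 + 2561719/4745712 = -1711893433/1732184880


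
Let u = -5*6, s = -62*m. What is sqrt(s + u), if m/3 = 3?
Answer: 14*I*sqrt(3) ≈ 24.249*I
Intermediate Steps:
m = 9 (m = 3*3 = 9)
s = -558 (s = -62*9 = -558)
u = -30
sqrt(s + u) = sqrt(-558 - 30) = sqrt(-588) = 14*I*sqrt(3)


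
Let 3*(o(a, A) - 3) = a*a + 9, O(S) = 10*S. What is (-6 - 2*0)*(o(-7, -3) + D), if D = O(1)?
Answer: -194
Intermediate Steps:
o(a, A) = 6 + a²/3 (o(a, A) = 3 + (a*a + 9)/3 = 3 + (a² + 9)/3 = 3 + (9 + a²)/3 = 3 + (3 + a²/3) = 6 + a²/3)
D = 10 (D = 10*1 = 10)
(-6 - 2*0)*(o(-7, -3) + D) = (-6 - 2*0)*((6 + (⅓)*(-7)²) + 10) = (-6 + 0)*((6 + (⅓)*49) + 10) = -6*((6 + 49/3) + 10) = -6*(67/3 + 10) = -6*97/3 = -194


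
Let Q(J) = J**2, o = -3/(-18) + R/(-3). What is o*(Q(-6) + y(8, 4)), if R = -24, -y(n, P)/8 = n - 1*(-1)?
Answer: -294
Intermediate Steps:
y(n, P) = -8 - 8*n (y(n, P) = -8*(n - 1*(-1)) = -8*(n + 1) = -8*(1 + n) = -8 - 8*n)
o = 49/6 (o = -3/(-18) - 24/(-3) = -3*(-1/18) - 24*(-1/3) = 1/6 + 8 = 49/6 ≈ 8.1667)
o*(Q(-6) + y(8, 4)) = 49*((-6)**2 + (-8 - 8*8))/6 = 49*(36 + (-8 - 64))/6 = 49*(36 - 72)/6 = (49/6)*(-36) = -294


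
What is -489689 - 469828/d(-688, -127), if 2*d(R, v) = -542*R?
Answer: -22825501125/46612 ≈ -4.8969e+5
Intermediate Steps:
d(R, v) = -271*R (d(R, v) = (-542*R)/2 = -271*R)
-489689 - 469828/d(-688, -127) = -489689 - 469828/((-271*(-688))) = -489689 - 469828/186448 = -489689 - 1*117457/46612 = -489689 - 117457/46612 = -22825501125/46612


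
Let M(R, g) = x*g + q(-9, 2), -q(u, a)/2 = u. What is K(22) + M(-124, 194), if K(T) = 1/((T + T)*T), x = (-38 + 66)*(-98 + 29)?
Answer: -362796719/968 ≈ -3.7479e+5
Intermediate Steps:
q(u, a) = -2*u
x = -1932 (x = 28*(-69) = -1932)
M(R, g) = 18 - 1932*g (M(R, g) = -1932*g - 2*(-9) = -1932*g + 18 = 18 - 1932*g)
K(T) = 1/(2*T²) (K(T) = 1/(((2*T))*T) = (1/(2*T))/T = 1/(2*T²))
K(22) + M(-124, 194) = (½)/22² + (18 - 1932*194) = (½)*(1/484) + (18 - 374808) = 1/968 - 374790 = -362796719/968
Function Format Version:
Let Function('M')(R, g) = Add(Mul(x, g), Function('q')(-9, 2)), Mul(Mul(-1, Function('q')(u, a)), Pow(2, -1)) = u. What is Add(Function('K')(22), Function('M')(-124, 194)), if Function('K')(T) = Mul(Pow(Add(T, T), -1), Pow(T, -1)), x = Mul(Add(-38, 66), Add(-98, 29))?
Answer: Rational(-362796719, 968) ≈ -3.7479e+5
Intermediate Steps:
Function('q')(u, a) = Mul(-2, u)
x = -1932 (x = Mul(28, -69) = -1932)
Function('M')(R, g) = Add(18, Mul(-1932, g)) (Function('M')(R, g) = Add(Mul(-1932, g), Mul(-2, -9)) = Add(Mul(-1932, g), 18) = Add(18, Mul(-1932, g)))
Function('K')(T) = Mul(Rational(1, 2), Pow(T, -2)) (Function('K')(T) = Mul(Pow(Mul(2, T), -1), Pow(T, -1)) = Mul(Mul(Rational(1, 2), Pow(T, -1)), Pow(T, -1)) = Mul(Rational(1, 2), Pow(T, -2)))
Add(Function('K')(22), Function('M')(-124, 194)) = Add(Mul(Rational(1, 2), Pow(22, -2)), Add(18, Mul(-1932, 194))) = Add(Mul(Rational(1, 2), Rational(1, 484)), Add(18, -374808)) = Add(Rational(1, 968), -374790) = Rational(-362796719, 968)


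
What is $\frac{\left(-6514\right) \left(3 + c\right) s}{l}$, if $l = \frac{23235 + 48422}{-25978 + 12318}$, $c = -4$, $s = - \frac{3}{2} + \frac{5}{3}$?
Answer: $- \frac{44490620}{214971} \approx -206.96$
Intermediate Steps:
$s = \frac{1}{6}$ ($s = \left(-3\right) \frac{1}{2} + 5 \cdot \frac{1}{3} = - \frac{3}{2} + \frac{5}{3} = \frac{1}{6} \approx 0.16667$)
$l = - \frac{71657}{13660}$ ($l = \frac{71657}{-13660} = 71657 \left(- \frac{1}{13660}\right) = - \frac{71657}{13660} \approx -5.2458$)
$\frac{\left(-6514\right) \left(3 + c\right) s}{l} = \frac{\left(-6514\right) \left(3 - 4\right) \frac{1}{6}}{- \frac{71657}{13660}} = - 6514 \left(\left(-1\right) \frac{1}{6}\right) \left(- \frac{13660}{71657}\right) = \left(-6514\right) \left(- \frac{1}{6}\right) \left(- \frac{13660}{71657}\right) = \frac{3257}{3} \left(- \frac{13660}{71657}\right) = - \frac{44490620}{214971}$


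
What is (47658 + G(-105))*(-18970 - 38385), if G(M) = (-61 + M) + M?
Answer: -2717881385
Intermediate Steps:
G(M) = -61 + 2*M
(47658 + G(-105))*(-18970 - 38385) = (47658 + (-61 + 2*(-105)))*(-18970 - 38385) = (47658 + (-61 - 210))*(-57355) = (47658 - 271)*(-57355) = 47387*(-57355) = -2717881385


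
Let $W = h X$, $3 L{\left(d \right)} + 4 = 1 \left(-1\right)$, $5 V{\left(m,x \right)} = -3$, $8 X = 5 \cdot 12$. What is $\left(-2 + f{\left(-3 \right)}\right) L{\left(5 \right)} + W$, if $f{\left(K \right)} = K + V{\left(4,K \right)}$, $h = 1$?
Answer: $\frac{101}{6} \approx 16.833$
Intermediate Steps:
$X = \frac{15}{2}$ ($X = \frac{5 \cdot 12}{8} = \frac{1}{8} \cdot 60 = \frac{15}{2} \approx 7.5$)
$V{\left(m,x \right)} = - \frac{3}{5}$ ($V{\left(m,x \right)} = \frac{1}{5} \left(-3\right) = - \frac{3}{5}$)
$L{\left(d \right)} = - \frac{5}{3}$ ($L{\left(d \right)} = - \frac{4}{3} + \frac{1 \left(-1\right)}{3} = - \frac{4}{3} + \frac{1}{3} \left(-1\right) = - \frac{4}{3} - \frac{1}{3} = - \frac{5}{3}$)
$f{\left(K \right)} = - \frac{3}{5} + K$ ($f{\left(K \right)} = K - \frac{3}{5} = - \frac{3}{5} + K$)
$W = \frac{15}{2}$ ($W = 1 \cdot \frac{15}{2} = \frac{15}{2} \approx 7.5$)
$\left(-2 + f{\left(-3 \right)}\right) L{\left(5 \right)} + W = \left(-2 - \frac{18}{5}\right) \left(- \frac{5}{3}\right) + \frac{15}{2} = \left(- \frac{28}{5}\right) \left(- \frac{5}{3}\right) + \frac{15}{2} = \frac{28}{3} + \frac{15}{2} = \frac{101}{6}$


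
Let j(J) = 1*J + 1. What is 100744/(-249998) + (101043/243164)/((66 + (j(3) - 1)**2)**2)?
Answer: -156204229923/387694602500 ≈ -0.40291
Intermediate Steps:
j(J) = 1 + J (j(J) = J + 1 = 1 + J)
100744/(-249998) + (101043/243164)/((66 + (j(3) - 1)**2)**2) = 100744/(-249998) + (101043/243164)/((66 + ((1 + 3) - 1)**2)**2) = 100744*(-1/249998) + (101043*(1/243164))/((66 + (4 - 1)**2)**2) = -1028/2551 + 101043/(243164*((66 + 3**2)**2)) = -1028/2551 + 101043/(243164*((66 + 9)**2)) = -1028/2551 + 101043/(243164*(75**2)) = -1028/2551 + (101043/243164)/5625 = -1028/2551 + (101043/243164)*(1/5625) = -1028/2551 + 11227/151977500 = -156204229923/387694602500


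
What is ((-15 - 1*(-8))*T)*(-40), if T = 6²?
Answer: 10080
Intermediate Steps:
T = 36
((-15 - 1*(-8))*T)*(-40) = ((-15 - 1*(-8))*36)*(-40) = ((-15 + 8)*36)*(-40) = -7*36*(-40) = -252*(-40) = 10080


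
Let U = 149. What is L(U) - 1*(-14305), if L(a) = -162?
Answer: 14143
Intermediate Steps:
L(U) - 1*(-14305) = -162 - 1*(-14305) = -162 + 14305 = 14143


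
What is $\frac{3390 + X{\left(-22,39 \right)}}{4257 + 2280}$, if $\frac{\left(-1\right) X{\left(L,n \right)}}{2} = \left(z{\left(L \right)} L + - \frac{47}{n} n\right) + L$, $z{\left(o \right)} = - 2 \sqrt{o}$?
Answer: $\frac{1176}{2179} - \frac{88 i \sqrt{22}}{6537} \approx 0.5397 - 0.063142 i$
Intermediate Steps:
$X{\left(L,n \right)} = 94 - 2 L + 4 L^{\frac{3}{2}}$ ($X{\left(L,n \right)} = - 2 \left(\left(- 2 \sqrt{L} L + - \frac{47}{n} n\right) + L\right) = - 2 \left(\left(- 2 L^{\frac{3}{2}} - 47\right) + L\right) = - 2 \left(\left(-47 - 2 L^{\frac{3}{2}}\right) + L\right) = - 2 \left(-47 + L - 2 L^{\frac{3}{2}}\right) = 94 - 2 L + 4 L^{\frac{3}{2}}$)
$\frac{3390 + X{\left(-22,39 \right)}}{4257 + 2280} = \frac{3390 + \left(94 - -44 + 4 \left(-22\right)^{\frac{3}{2}}\right)}{4257 + 2280} = \frac{3390 + \left(94 + 44 + 4 \left(- 22 i \sqrt{22}\right)\right)}{6537} = \left(3390 + \left(94 + 44 - 88 i \sqrt{22}\right)\right) \frac{1}{6537} = \left(3390 + \left(138 - 88 i \sqrt{22}\right)\right) \frac{1}{6537} = \left(3528 - 88 i \sqrt{22}\right) \frac{1}{6537} = \frac{1176}{2179} - \frac{88 i \sqrt{22}}{6537}$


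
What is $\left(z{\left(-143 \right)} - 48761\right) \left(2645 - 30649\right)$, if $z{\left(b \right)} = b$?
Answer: $1369507616$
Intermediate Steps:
$\left(z{\left(-143 \right)} - 48761\right) \left(2645 - 30649\right) = \left(-143 - 48761\right) \left(2645 - 30649\right) = - 48904 \left(2645 - 30649\right) = \left(-48904\right) \left(-28004\right) = 1369507616$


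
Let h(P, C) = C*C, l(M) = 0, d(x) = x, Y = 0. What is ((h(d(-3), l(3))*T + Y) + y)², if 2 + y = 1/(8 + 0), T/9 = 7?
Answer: 225/64 ≈ 3.5156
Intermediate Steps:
T = 63 (T = 9*7 = 63)
y = -15/8 (y = -2 + 1/(8 + 0) = -2 + 1/8 = -2 + ⅛ = -15/8 ≈ -1.8750)
h(P, C) = C²
((h(d(-3), l(3))*T + Y) + y)² = ((0²*63 + 0) - 15/8)² = ((0*63 + 0) - 15/8)² = ((0 + 0) - 15/8)² = (0 - 15/8)² = (-15/8)² = 225/64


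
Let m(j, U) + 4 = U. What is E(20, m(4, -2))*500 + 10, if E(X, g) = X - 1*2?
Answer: 9010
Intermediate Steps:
m(j, U) = -4 + U
E(X, g) = -2 + X (E(X, g) = X - 2 = -2 + X)
E(20, m(4, -2))*500 + 10 = (-2 + 20)*500 + 10 = 18*500 + 10 = 9000 + 10 = 9010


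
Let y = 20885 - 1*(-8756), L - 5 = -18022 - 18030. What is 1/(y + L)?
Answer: -1/6406 ≈ -0.00015610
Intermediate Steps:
L = -36047 (L = 5 + (-18022 - 18030) = 5 - 36052 = -36047)
y = 29641 (y = 20885 + 8756 = 29641)
1/(y + L) = 1/(29641 - 36047) = 1/(-6406) = -1/6406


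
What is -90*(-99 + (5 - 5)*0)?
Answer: 8910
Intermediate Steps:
-90*(-99 + (5 - 5)*0) = -90*(-99 + 0*0) = -90*(-99 + 0) = -90*(-99) = 8910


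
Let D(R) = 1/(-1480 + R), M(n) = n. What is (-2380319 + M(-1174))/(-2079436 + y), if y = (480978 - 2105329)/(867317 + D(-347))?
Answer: 3773685606159894/3295052628608165 ≈ 1.1453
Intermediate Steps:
y = -2967689277/1584588158 (y = (480978 - 2105329)/(867317 + 1/(-1480 - 347)) = -1624351/(867317 + 1/(-1827)) = -1624351/(867317 - 1/1827) = -1624351/1584588158/1827 = -1624351*1827/1584588158 = -2967689277/1584588158 ≈ -1.8728)
(-2380319 + M(-1174))/(-2079436 + y) = (-2380319 - 1174)/(-2079436 - 2967689277/1584588158) = -2381493/(-3295052628608165/1584588158) = -2381493*(-1584588158/3295052628608165) = 3773685606159894/3295052628608165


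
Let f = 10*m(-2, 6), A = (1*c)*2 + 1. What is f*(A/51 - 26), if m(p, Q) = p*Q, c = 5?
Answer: 52600/17 ≈ 3094.1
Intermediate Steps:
m(p, Q) = Q*p
A = 11 (A = (1*5)*2 + 1 = 5*2 + 1 = 10 + 1 = 11)
f = -120 (f = 10*(6*(-2)) = 10*(-12) = -120)
f*(A/51 - 26) = -120*(11/51 - 26) = -120*(-1315/51) = 52600/17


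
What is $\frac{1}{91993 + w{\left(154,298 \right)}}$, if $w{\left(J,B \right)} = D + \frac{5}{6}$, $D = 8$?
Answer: $\frac{6}{552011} \approx 1.0869 \cdot 10^{-5}$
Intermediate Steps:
$w{\left(J,B \right)} = \frac{53}{6}$ ($w{\left(J,B \right)} = 8 + \frac{5}{6} = \frac{53}{6}$)
$\frac{1}{91993 + w{\left(154,298 \right)}} = \frac{1}{91993 + \frac{53}{6}} = \frac{1}{\frac{552011}{6}} = \frac{6}{552011}$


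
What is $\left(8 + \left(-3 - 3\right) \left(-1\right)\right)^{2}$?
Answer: $196$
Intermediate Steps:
$\left(8 + \left(-3 - 3\right) \left(-1\right)\right)^{2} = \left(8 - -6\right)^{2} = \left(8 + 6\right)^{2} = 14^{2} = 196$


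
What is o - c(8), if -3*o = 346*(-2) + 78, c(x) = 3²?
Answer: 587/3 ≈ 195.67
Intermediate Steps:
c(x) = 9
o = 614/3 (o = -(346*(-2) + 78)/3 = -(-692 + 78)/3 = -⅓*(-614) = 614/3 ≈ 204.67)
o - c(8) = 614/3 - 1*9 = 614/3 - 9 = 587/3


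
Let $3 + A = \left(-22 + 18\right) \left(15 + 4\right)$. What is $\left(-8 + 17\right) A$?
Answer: $-711$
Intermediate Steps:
$A = -79$ ($A = -3 + \left(-22 + 18\right) \left(15 + 4\right) = -3 - 76 = -79$)
$\left(-8 + 17\right) A = \left(-8 + 17\right) \left(-79\right) = 9 \left(-79\right) = -711$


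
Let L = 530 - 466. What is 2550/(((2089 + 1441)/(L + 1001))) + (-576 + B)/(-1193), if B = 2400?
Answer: 323345103/421129 ≈ 767.81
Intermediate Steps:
L = 64
2550/(((2089 + 1441)/(L + 1001))) + (-576 + B)/(-1193) = 2550/(((2089 + 1441)/(64 + 1001))) + (-576 + 2400)/(-1193) = 2550/((3530/1065)) + 1824*(-1/1193) = 2550/((3530*(1/1065))) - 1824/1193 = 2550/(706/213) - 1824/1193 = 2550*(213/706) - 1824/1193 = 271575/353 - 1824/1193 = 323345103/421129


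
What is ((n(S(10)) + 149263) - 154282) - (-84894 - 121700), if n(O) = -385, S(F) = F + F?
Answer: 201190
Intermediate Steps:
S(F) = 2*F
((n(S(10)) + 149263) - 154282) - (-84894 - 121700) = ((-385 + 149263) - 154282) - (-84894 - 121700) = (148878 - 154282) - 1*(-206594) = -5404 + 206594 = 201190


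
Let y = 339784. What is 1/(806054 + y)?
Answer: 1/1145838 ≈ 8.7272e-7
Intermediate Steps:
1/(806054 + y) = 1/(806054 + 339784) = 1/1145838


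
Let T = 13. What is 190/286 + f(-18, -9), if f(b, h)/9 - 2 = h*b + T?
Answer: 227894/143 ≈ 1593.7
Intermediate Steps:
f(b, h) = 135 + 9*b*h (f(b, h) = 18 + 9*(h*b + 13) = 18 + 9*(b*h + 13) = 18 + 9*(13 + b*h) = 18 + (117 + 9*b*h) = 135 + 9*b*h)
190/286 + f(-18, -9) = 190/286 + (135 + 9*(-18)*(-9)) = 190*(1/286) + (135 + 1458) = 95/143 + 1593 = 227894/143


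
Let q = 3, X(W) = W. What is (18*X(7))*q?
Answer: 378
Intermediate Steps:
(18*X(7))*q = (18*7)*3 = 126*3 = 378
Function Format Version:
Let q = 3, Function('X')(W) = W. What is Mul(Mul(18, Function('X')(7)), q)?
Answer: 378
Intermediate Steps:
Mul(Mul(18, Function('X')(7)), q) = Mul(Mul(18, 7), 3) = Mul(126, 3) = 378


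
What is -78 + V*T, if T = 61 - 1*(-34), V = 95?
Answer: 8947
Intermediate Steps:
T = 95 (T = 61 + 34 = 95)
-78 + V*T = -78 + 95*95 = -78 + 9025 = 8947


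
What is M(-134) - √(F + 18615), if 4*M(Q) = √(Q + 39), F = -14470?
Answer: -√4145 + I*√95/4 ≈ -64.382 + 2.4367*I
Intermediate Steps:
M(Q) = √(39 + Q)/4 (M(Q) = √(Q + 39)/4 = √(39 + Q)/4)
M(-134) - √(F + 18615) = √(39 - 134)/4 - √(-14470 + 18615) = √(-95)/4 - √4145 = (I*√95)/4 - √4145 = I*√95/4 - √4145 = -√4145 + I*√95/4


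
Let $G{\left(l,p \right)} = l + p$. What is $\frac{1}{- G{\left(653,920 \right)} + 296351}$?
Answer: $\frac{1}{294778} \approx 3.3924 \cdot 10^{-6}$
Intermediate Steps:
$\frac{1}{- G{\left(653,920 \right)} + 296351} = \frac{1}{- (653 + 920) + 296351} = \frac{1}{\left(-1\right) 1573 + 296351} = \frac{1}{-1573 + 296351} = \frac{1}{294778}$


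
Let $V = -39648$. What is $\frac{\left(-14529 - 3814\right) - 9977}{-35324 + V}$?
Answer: $\frac{7080}{18743} \approx 0.37774$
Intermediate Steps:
$\frac{\left(-14529 - 3814\right) - 9977}{-35324 + V} = \frac{\left(-14529 - 3814\right) - 9977}{-35324 - 39648} = \frac{\left(-14529 - 3814\right) - 9977}{-74972} = \left(-18343 - 9977\right) \left(- \frac{1}{74972}\right) = \left(-28320\right) \left(- \frac{1}{74972}\right) = \frac{7080}{18743}$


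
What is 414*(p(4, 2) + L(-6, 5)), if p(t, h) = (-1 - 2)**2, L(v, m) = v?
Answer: 1242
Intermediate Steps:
p(t, h) = 9 (p(t, h) = (-3)**2 = 9)
414*(p(4, 2) + L(-6, 5)) = 414*(9 - 6) = 414*3 = 1242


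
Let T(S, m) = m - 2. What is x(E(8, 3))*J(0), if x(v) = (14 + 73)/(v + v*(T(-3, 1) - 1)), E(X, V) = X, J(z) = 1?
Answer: -87/8 ≈ -10.875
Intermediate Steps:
T(S, m) = -2 + m
x(v) = -87/v (x(v) = (14 + 73)/(v + v*((-2 + 1) - 1)) = 87/(v + v*(-1 - 1)) = 87/(v + v*(-2)) = 87/(v - 2*v) = 87/((-v)) = 87*(-1/v) = -87/v)
x(E(8, 3))*J(0) = -87/8*1 = -87/8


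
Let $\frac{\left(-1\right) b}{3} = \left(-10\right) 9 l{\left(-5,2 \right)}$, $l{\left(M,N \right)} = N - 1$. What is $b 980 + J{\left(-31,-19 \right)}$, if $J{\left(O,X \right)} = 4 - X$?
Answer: $264623$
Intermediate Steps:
$l{\left(M,N \right)} = -1 + N$
$b = 270$ ($b = - 3 \left(-10\right) 9 \left(-1 + 2\right) = - 3 \left(\left(-90\right) 1\right) = \left(-3\right) \left(-90\right) = 270$)
$b 980 + J{\left(-31,-19 \right)} = 270 \cdot 980 + \left(4 - -19\right) = 264600 + \left(4 + 19\right) = 264600 + 23 = 264623$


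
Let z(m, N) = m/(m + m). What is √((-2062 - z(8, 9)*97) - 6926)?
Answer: I*√36146/2 ≈ 95.061*I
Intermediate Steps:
z(m, N) = ½ (z(m, N) = m/((2*m)) = m*(1/(2*m)) = ½)
√((-2062 - z(8, 9)*97) - 6926) = √((-2062 - 97/2) - 6926) = √(-4221/2 - 6926) = √(-18073/2) = I*√36146/2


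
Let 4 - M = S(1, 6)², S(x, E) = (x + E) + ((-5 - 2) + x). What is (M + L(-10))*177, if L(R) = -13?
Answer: -1770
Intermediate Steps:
S(x, E) = -7 + E + 2*x (S(x, E) = (E + x) + (-7 + x) = -7 + E + 2*x)
M = 3 (M = 4 - (-7 + 6 + 2*1)² = 4 - (-7 + 6 + 2)² = 4 - 1*1² = 4 - 1*1 = 4 - 1 = 3)
(M + L(-10))*177 = (3 - 13)*177 = -10*177 = -1770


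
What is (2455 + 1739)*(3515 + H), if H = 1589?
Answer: 21406176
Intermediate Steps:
(2455 + 1739)*(3515 + H) = (2455 + 1739)*(3515 + 1589) = 4194*5104 = 21406176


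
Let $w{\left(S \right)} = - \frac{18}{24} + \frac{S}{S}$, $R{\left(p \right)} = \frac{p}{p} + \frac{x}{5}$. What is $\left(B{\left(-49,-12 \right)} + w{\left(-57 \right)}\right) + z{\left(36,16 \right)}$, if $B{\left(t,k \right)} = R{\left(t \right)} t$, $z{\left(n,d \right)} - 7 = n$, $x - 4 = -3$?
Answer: $- \frac{311}{20} \approx -15.55$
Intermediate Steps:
$x = 1$ ($x = 4 - 3 = 1$)
$z{\left(n,d \right)} = 7 + n$
$R{\left(p \right)} = \frac{6}{5}$ ($R{\left(p \right)} = \frac{p}{p} + 1 \cdot \frac{1}{5} = 1 + 1 \cdot \frac{1}{5} = 1 + \frac{1}{5} = \frac{6}{5}$)
$B{\left(t,k \right)} = \frac{6 t}{5}$
$w{\left(S \right)} = \frac{1}{4}$ ($w{\left(S \right)} = \left(-18\right) \frac{1}{24} + 1 = - \frac{3}{4} + 1 = \frac{1}{4}$)
$\left(B{\left(-49,-12 \right)} + w{\left(-57 \right)}\right) + z{\left(36,16 \right)} = \left(\frac{6}{5} \left(-49\right) + \frac{1}{4}\right) + \left(7 + 36\right) = \left(- \frac{294}{5} + \frac{1}{4}\right) + 43 = - \frac{1171}{20} + 43 = - \frac{311}{20}$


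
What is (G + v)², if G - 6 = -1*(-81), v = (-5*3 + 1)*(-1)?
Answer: 10201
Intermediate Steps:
v = 14 (v = (-15 + 1)*(-1) = -14*(-1) = 14)
G = 87 (G = 6 - 1*(-81) = 6 + 81 = 87)
(G + v)² = (87 + 14)² = 101² = 10201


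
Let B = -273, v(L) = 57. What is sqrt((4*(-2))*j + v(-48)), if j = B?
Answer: 3*sqrt(249) ≈ 47.339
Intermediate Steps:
j = -273
sqrt((4*(-2))*j + v(-48)) = sqrt((4*(-2))*(-273) + 57) = sqrt(-8*(-273) + 57) = sqrt(2184 + 57) = sqrt(2241) = 3*sqrt(249)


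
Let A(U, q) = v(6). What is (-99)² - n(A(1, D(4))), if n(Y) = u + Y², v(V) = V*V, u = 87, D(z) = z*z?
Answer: 8418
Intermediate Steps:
D(z) = z²
v(V) = V²
A(U, q) = 36 (A(U, q) = 6² = 36)
n(Y) = 87 + Y²
(-99)² - n(A(1, D(4))) = (-99)² - (87 + 36²) = 9801 - (87 + 1296) = 9801 - 1*1383 = 9801 - 1383 = 8418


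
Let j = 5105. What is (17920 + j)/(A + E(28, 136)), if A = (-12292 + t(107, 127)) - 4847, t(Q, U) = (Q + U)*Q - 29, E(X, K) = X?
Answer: 23025/7898 ≈ 2.9153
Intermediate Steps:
t(Q, U) = -29 + Q*(Q + U) (t(Q, U) = Q*(Q + U) - 29 = -29 + Q*(Q + U))
A = 7870 (A = (-12292 + (-29 + 107² + 107*127)) - 4847 = (-12292 + (-29 + 11449 + 13589)) - 4847 = (-12292 + 25009) - 4847 = 12717 - 4847 = 7870)
(17920 + j)/(A + E(28, 136)) = (17920 + 5105)/(7870 + 28) = 23025/7898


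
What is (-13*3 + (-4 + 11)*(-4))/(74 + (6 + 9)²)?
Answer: -67/299 ≈ -0.22408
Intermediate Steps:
(-13*3 + (-4 + 11)*(-4))/(74 + (6 + 9)²) = (-13*3 + 7*(-4))/(74 + 15²) = (-39 - 28)/(74 + 225) = -67/299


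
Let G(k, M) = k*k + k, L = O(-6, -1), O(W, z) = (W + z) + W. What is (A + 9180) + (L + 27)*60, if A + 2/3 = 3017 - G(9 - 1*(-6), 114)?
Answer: 38389/3 ≈ 12796.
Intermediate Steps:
O(W, z) = z + 2*W
L = -13 (L = -1 + 2*(-6) = -1 - 12 = -13)
G(k, M) = k + k² (G(k, M) = k² + k = k + k²)
A = 8329/3 (A = -⅔ + (3017 - (9 - 1*(-6))*(1 + (9 - 1*(-6)))) = -⅔ + (3017 - (9 + 6)*(1 + (9 + 6))) = -⅔ + (3017 - 15*(1 + 15)) = -⅔ + (3017 - 15*16) = -⅔ + (3017 - 1*240) = -⅔ + (3017 - 240) = -⅔ + 2777 = 8329/3 ≈ 2776.3)
(A + 9180) + (L + 27)*60 = (8329/3 + 9180) + (-13 + 27)*60 = 35869/3 + 14*60 = 35869/3 + 840 = 38389/3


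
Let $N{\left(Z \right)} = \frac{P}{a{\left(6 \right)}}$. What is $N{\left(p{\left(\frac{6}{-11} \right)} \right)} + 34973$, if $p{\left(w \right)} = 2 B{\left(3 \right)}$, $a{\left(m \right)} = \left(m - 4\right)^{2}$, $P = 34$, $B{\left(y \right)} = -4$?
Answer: $\frac{69963}{2} \approx 34982.0$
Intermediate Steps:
$a{\left(m \right)} = \left(-4 + m\right)^{2}$
$p{\left(w \right)} = -8$ ($p{\left(w \right)} = 2 \left(-4\right) = -8$)
$N{\left(Z \right)} = \frac{17}{2}$ ($N{\left(Z \right)} = \frac{34}{\left(-4 + 6\right)^{2}} = \frac{34}{2^{2}} = \frac{34}{4} = 34 \cdot \frac{1}{4} = \frac{17}{2}$)
$N{\left(p{\left(\frac{6}{-11} \right)} \right)} + 34973 = \frac{17}{2} + 34973 = \frac{69963}{2}$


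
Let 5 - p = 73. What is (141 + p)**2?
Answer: 5329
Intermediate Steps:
p = -68 (p = 5 - 1*73 = 5 - 73 = -68)
(141 + p)**2 = (141 - 68)**2 = 73**2 = 5329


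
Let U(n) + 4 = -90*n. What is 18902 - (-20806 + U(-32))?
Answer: 36832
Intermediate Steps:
U(n) = -4 - 90*n
18902 - (-20806 + U(-32)) = 18902 - (-20806 + (-4 - 90*(-32))) = 18902 - (-20806 + (-4 + 2880)) = 18902 - (-20806 + 2876) = 18902 - 1*(-17930) = 18902 + 17930 = 36832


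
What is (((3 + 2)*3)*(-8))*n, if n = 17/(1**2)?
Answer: -2040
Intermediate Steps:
n = 17 (n = 17/1 = 17*1 = 17)
(((3 + 2)*3)*(-8))*n = (((3 + 2)*3)*(-8))*17 = ((5*3)*(-8))*17 = (15*(-8))*17 = -120*17 = -2040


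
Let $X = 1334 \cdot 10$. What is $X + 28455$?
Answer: $41795$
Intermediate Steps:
$X = 13340$
$X + 28455 = 13340 + 28455 = 41795$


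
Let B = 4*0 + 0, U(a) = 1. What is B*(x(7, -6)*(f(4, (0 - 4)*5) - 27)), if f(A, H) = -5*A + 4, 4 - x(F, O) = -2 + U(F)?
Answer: 0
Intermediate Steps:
x(F, O) = 5 (x(F, O) = 4 - (-2 + 1) = 4 - 1*(-1) = 4 + 1 = 5)
f(A, H) = 4 - 5*A
B = 0 (B = 0 + 0 = 0)
B*(x(7, -6)*(f(4, (0 - 4)*5) - 27)) = 0*(5*((4 - 5*4) - 27)) = 0*(5*((4 - 20) - 27)) = 0*(5*(-16 - 27)) = 0*(5*(-43)) = 0*(-215) = 0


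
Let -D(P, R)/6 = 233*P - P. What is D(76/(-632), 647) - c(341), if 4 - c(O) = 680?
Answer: 66628/79 ≈ 843.39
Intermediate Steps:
c(O) = -676 (c(O) = 4 - 1*680 = 4 - 680 = -676)
D(P, R) = -1392*P (D(P, R) = -6*(233*P - P) = -1392*P)
D(76/(-632), 647) - c(341) = -105792/(-632) - 1*(-676) = -105792*(-1)/632 + 676 = -1392*(-19/158) + 676 = 13224/79 + 676 = 66628/79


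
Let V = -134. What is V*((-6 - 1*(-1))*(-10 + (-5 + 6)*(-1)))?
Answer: -7370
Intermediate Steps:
V*((-6 - 1*(-1))*(-10 + (-5 + 6)*(-1))) = -134*(-6 - 1*(-1))*(-10 + (-5 + 6)*(-1)) = -134*(-6 + 1)*(-10 + 1*(-1)) = -(-670)*(-10 - 1) = -(-670)*(-11) = -134*55 = -7370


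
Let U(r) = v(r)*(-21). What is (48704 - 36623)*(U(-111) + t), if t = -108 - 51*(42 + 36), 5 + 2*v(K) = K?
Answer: -34648308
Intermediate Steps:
v(K) = -5/2 + K/2
t = -4086 (t = -108 - 51*78 = -108 - 3978 = -4086)
U(r) = 105/2 - 21*r/2 (U(r) = (-5/2 + r/2)*(-21) = 105/2 - 21*r/2)
(48704 - 36623)*(U(-111) + t) = (48704 - 36623)*((105/2 - 21/2*(-111)) - 4086) = 12081*((105/2 + 2331/2) - 4086) = 12081*(1218 - 4086) = 12081*(-2868) = -34648308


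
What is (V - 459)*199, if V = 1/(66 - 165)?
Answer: -9042958/99 ≈ -91343.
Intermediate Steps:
V = -1/99 (V = 1/(-99) = -1/99 ≈ -0.010101)
(V - 459)*199 = (-1/99 - 459)*199 = -45442/99*199 = -9042958/99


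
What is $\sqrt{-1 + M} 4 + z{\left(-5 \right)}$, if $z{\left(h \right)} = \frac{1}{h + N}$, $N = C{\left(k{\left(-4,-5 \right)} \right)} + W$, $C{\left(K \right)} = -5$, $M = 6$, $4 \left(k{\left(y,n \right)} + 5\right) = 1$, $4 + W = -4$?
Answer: $- \frac{1}{18} + 4 \sqrt{5} \approx 8.8887$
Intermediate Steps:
$W = -8$ ($W = -4 - 4 = -8$)
$k{\left(y,n \right)} = - \frac{19}{4}$ ($k{\left(y,n \right)} = -5 + \frac{1}{4} \cdot 1 = -5 + \frac{1}{4} = - \frac{19}{4}$)
$N = -13$ ($N = -5 - 8 = -13$)
$z{\left(h \right)} = \frac{1}{-13 + h}$ ($z{\left(h \right)} = \frac{1}{h - 13} = \frac{1}{-13 + h}$)
$\sqrt{-1 + M} 4 + z{\left(-5 \right)} = \sqrt{-1 + 6} \cdot 4 + \frac{1}{-13 - 5} = \sqrt{5} \cdot 4 + \frac{1}{-18} = 4 \sqrt{5} - \frac{1}{18} = - \frac{1}{18} + 4 \sqrt{5}$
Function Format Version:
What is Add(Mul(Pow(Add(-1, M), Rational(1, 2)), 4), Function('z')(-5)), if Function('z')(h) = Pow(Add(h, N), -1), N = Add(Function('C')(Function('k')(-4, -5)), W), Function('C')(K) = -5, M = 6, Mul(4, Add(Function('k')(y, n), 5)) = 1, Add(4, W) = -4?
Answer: Add(Rational(-1, 18), Mul(4, Pow(5, Rational(1, 2)))) ≈ 8.8887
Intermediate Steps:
W = -8 (W = Add(-4, -4) = -8)
Function('k')(y, n) = Rational(-19, 4) (Function('k')(y, n) = Add(-5, Mul(Rational(1, 4), 1)) = Add(-5, Rational(1, 4)) = Rational(-19, 4))
N = -13 (N = Add(-5, -8) = -13)
Function('z')(h) = Pow(Add(-13, h), -1) (Function('z')(h) = Pow(Add(h, -13), -1) = Pow(Add(-13, h), -1))
Add(Mul(Pow(Add(-1, M), Rational(1, 2)), 4), Function('z')(-5)) = Add(Mul(Pow(Add(-1, 6), Rational(1, 2)), 4), Pow(Add(-13, -5), -1)) = Add(Mul(Pow(5, Rational(1, 2)), 4), Pow(-18, -1)) = Add(Mul(4, Pow(5, Rational(1, 2))), Rational(-1, 18)) = Add(Rational(-1, 18), Mul(4, Pow(5, Rational(1, 2))))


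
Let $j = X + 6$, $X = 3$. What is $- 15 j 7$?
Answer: $-945$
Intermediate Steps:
$j = 9$ ($j = 3 + 6 = 9$)
$- 15 j 7 = \left(-15\right) 9 \cdot 7 = \left(-135\right) 7 = -945$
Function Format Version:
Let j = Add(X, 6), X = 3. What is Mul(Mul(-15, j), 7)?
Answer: -945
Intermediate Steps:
j = 9 (j = Add(3, 6) = 9)
Mul(Mul(-15, j), 7) = Mul(Mul(-15, 9), 7) = Mul(-135, 7) = -945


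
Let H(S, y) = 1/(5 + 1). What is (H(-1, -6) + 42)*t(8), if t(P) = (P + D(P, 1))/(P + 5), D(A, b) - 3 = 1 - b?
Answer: 2783/78 ≈ 35.680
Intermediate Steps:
D(A, b) = 4 - b (D(A, b) = 3 + (1 - b) = 4 - b)
t(P) = (3 + P)/(5 + P) (t(P) = (P + (4 - 1*1))/(P + 5) = (P + (4 - 1))/(5 + P) = (P + 3)/(5 + P) = (3 + P)/(5 + P))
H(S, y) = ⅙ (H(S, y) = 1/6 = ⅙)
(H(-1, -6) + 42)*t(8) = (⅙ + 42)*((3 + 8)/(5 + 8)) = 253*(11/13)/6 = 253*((1/13)*11)/6 = (253/6)*(11/13) = 2783/78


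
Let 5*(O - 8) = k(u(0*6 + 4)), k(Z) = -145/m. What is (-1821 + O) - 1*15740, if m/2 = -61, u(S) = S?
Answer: -2141437/122 ≈ -17553.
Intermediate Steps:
m = -122 (m = 2*(-61) = -122)
k(Z) = 145/122 (k(Z) = -145/(-122) = -145*(-1/122) = 145/122)
O = 1005/122 (O = 8 + (⅕)*(145/122) = 8 + 29/122 = 1005/122 ≈ 8.2377)
(-1821 + O) - 1*15740 = (-1821 + 1005/122) - 1*15740 = -221157/122 - 15740 = -2141437/122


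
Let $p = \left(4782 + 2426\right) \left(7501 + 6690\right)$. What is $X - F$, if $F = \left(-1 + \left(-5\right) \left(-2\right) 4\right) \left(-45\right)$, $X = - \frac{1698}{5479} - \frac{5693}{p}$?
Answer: $\frac{983398378497469}{560439940712} \approx 1754.7$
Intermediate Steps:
$p = 102288728$ ($p = 7208 \cdot 14191 = 102288728$)
$X = - \frac{173717452091}{560439940712}$ ($X = - \frac{1698}{5479} - \frac{5693}{102288728} = - \frac{173717452091}{560439940712} \approx -0.30997$)
$F = -1755$ ($F = \left(-1 + 10 \cdot 4\right) \left(-45\right) = \left(-1 + 40\right) \left(-45\right) = 39 \left(-45\right) = -1755$)
$X - F = - \frac{173717452091}{560439940712} - -1755 = - \frac{173717452091}{560439940712} + 1755 = \frac{983398378497469}{560439940712}$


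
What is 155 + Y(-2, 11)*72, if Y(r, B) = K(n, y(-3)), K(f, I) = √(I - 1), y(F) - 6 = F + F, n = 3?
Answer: 155 + 72*I ≈ 155.0 + 72.0*I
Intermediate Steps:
y(F) = 6 + 2*F (y(F) = 6 + (F + F) = 6 + 2*F)
K(f, I) = √(-1 + I)
Y(r, B) = I (Y(r, B) = √(-1 + (6 + 2*(-3))) = √(-1 + (6 - 6)) = √(-1 + 0) = √(-1) = I)
155 + Y(-2, 11)*72 = 155 + I*72 = 155 + 72*I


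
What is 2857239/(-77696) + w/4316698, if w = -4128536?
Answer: -6327304304939/167695083904 ≈ -37.731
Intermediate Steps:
2857239/(-77696) + w/4316698 = 2857239/(-77696) - 4128536/4316698 = 2857239*(-1/77696) - 4128536*1/4316698 = -2857239/77696 - 2064268/2158349 = -6327304304939/167695083904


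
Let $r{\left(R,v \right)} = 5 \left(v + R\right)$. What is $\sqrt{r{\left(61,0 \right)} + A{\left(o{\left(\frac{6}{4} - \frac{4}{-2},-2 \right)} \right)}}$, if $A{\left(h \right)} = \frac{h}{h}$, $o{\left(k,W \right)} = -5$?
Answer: $3 \sqrt{34} \approx 17.493$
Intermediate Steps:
$r{\left(R,v \right)} = 5 R + 5 v$ ($r{\left(R,v \right)} = 5 \left(R + v\right) = 5 R + 5 v$)
$A{\left(h \right)} = 1$
$\sqrt{r{\left(61,0 \right)} + A{\left(o{\left(\frac{6}{4} - \frac{4}{-2},-2 \right)} \right)}} = \sqrt{\left(5 \cdot 61 + 5 \cdot 0\right) + 1} = \sqrt{\left(305 + 0\right) + 1} = \sqrt{305 + 1} = \sqrt{306} = 3 \sqrt{34}$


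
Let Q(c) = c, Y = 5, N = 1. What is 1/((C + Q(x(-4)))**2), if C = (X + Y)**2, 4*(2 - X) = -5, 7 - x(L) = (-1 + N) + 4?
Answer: 256/1292769 ≈ 0.00019802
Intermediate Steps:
x(L) = 3 (x(L) = 7 - ((-1 + 1) + 4) = 7 - (0 + 4) = 7 - 1*4 = 7 - 4 = 3)
X = 13/4 (X = 2 - 1/4*(-5) = 2 + 5/4 = 13/4 ≈ 3.2500)
C = 1089/16 (C = (13/4 + 5)**2 = (33/4)**2 = 1089/16 ≈ 68.063)
1/((C + Q(x(-4)))**2) = 1/((1089/16 + 3)**2) = 1/((1137/16)**2) = 1/(1292769/256) = 256/1292769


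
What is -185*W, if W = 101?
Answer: -18685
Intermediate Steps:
-185*W = -185*101 = -18685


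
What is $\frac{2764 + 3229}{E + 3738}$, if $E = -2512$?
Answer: $\frac{5993}{1226} \approx 4.8883$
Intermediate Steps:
$\frac{2764 + 3229}{E + 3738} = \frac{2764 + 3229}{-2512 + 3738} = \frac{5993}{1226}$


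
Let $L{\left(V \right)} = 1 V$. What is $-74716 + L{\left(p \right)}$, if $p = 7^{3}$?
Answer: $-74373$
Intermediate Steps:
$p = 343$
$L{\left(V \right)} = V$
$-74716 + L{\left(p \right)} = -74716 + 343 = -74373$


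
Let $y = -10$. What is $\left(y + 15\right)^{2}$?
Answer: $25$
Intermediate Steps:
$\left(y + 15\right)^{2} = \left(-10 + 15\right)^{2} = 5^{2} = 25$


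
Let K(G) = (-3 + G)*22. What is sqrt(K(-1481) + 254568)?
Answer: 4*sqrt(13870) ≈ 471.08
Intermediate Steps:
K(G) = -66 + 22*G
sqrt(K(-1481) + 254568) = sqrt((-66 + 22*(-1481)) + 254568) = sqrt((-66 - 32582) + 254568) = sqrt(-32648 + 254568) = sqrt(221920) = 4*sqrt(13870)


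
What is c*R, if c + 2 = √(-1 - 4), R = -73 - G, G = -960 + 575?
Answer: -624 + 312*I*√5 ≈ -624.0 + 697.65*I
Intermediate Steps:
G = -385
R = 312 (R = -73 - 1*(-385) = -73 + 385 = 312)
c = -2 + I*√5 (c = -2 + √(-1 - 4) = -2 + √(-5) = -2 + I*√5 ≈ -2.0 + 2.2361*I)
c*R = (-2 + I*√5)*312 = -624 + 312*I*√5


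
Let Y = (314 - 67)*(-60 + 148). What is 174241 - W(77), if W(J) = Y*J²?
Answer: -128698503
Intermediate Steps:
Y = 21736 (Y = 247*88 = 21736)
W(J) = 21736*J²
174241 - W(77) = 174241 - 21736*77² = 174241 - 21736*5929 = 174241 - 1*128872744 = 174241 - 128872744 = -128698503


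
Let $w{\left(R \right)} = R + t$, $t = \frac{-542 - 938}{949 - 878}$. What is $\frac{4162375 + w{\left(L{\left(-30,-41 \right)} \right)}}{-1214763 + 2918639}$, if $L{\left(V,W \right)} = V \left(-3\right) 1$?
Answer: $\frac{295533535}{120975196} \approx 2.4429$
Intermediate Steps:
$t = - \frac{1480}{71} \approx -20.845$
$L{\left(V,W \right)} = - 3 V$ ($L{\left(V,W \right)} = - 3 V 1 = - 3 V$)
$w{\left(R \right)} = - \frac{1480}{71} + R$ ($w{\left(R \right)} = R - \frac{1480}{71} = - \frac{1480}{71} + R$)
$\frac{4162375 + w{\left(L{\left(-30,-41 \right)} \right)}}{-1214763 + 2918639} = \frac{4162375 - - \frac{4910}{71}}{-1214763 + 2918639} = \frac{4162375 + \left(- \frac{1480}{71} + 90\right)}{1703876} = \left(4162375 + \frac{4910}{71}\right) \frac{1}{1703876} = \frac{295533535}{71} \cdot \frac{1}{1703876} = \frac{295533535}{120975196}$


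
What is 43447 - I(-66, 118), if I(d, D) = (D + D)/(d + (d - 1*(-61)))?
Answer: 3084973/71 ≈ 43450.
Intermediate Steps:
I(d, D) = 2*D/(61 + 2*d) (I(d, D) = (2*D)/(d + (d + 61)) = (2*D)/(d + (61 + d)) = (2*D)/(61 + 2*d) = 2*D/(61 + 2*d))
43447 - I(-66, 118) = 43447 - 2*118/(61 + 2*(-66)) = 43447 - 2*118/(61 - 132) = 43447 - 2*118/(-71) = 43447 - 2*118*(-1)/71 = 43447 - 1*(-236/71) = 43447 + 236/71 = 3084973/71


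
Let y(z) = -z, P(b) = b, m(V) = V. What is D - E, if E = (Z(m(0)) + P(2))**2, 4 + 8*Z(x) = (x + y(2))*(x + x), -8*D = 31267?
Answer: -31285/8 ≈ -3910.6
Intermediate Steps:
D = -31267/8 (D = -1/8*31267 = -31267/8 ≈ -3908.4)
Z(x) = -1/2 + x*(-2 + x)/4 (Z(x) = -1/2 + ((x - 1*2)*(x + x))/8 = -1/2 + ((x - 2)*(2*x))/8 = -1/2 + ((-2 + x)*(2*x))/8 = -1/2 + (2*x*(-2 + x))/8 = -1/2 + x*(-2 + x)/4)
E = 9/4 (E = ((-1/2 - 1/2*0 + (1/4)*0**2) + 2)**2 = ((-1/2 + 0 + (1/4)*0) + 2)**2 = ((-1/2 + 0 + 0) + 2)**2 = (-1/2 + 2)**2 = (3/2)**2 = 9/4 ≈ 2.2500)
D - E = -31267/8 - 1*9/4 = -31267/8 - 9/4 = -31285/8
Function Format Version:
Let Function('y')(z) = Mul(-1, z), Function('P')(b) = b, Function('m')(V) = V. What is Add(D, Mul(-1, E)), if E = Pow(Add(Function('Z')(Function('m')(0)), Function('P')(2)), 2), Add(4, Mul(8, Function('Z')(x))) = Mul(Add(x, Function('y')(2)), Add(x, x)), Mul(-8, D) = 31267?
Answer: Rational(-31285, 8) ≈ -3910.6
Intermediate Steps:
D = Rational(-31267, 8) (D = Mul(Rational(-1, 8), 31267) = Rational(-31267, 8) ≈ -3908.4)
Function('Z')(x) = Add(Rational(-1, 2), Mul(Rational(1, 4), x, Add(-2, x))) (Function('Z')(x) = Add(Rational(-1, 2), Mul(Rational(1, 8), Mul(Add(x, Mul(-1, 2)), Add(x, x)))) = Add(Rational(-1, 2), Mul(Rational(1, 8), Mul(Add(x, -2), Mul(2, x)))) = Add(Rational(-1, 2), Mul(Rational(1, 8), Mul(Add(-2, x), Mul(2, x)))) = Add(Rational(-1, 2), Mul(Rational(1, 8), Mul(2, x, Add(-2, x)))) = Add(Rational(-1, 2), Mul(Rational(1, 4), x, Add(-2, x))))
E = Rational(9, 4) (E = Pow(Add(Add(Rational(-1, 2), Mul(Rational(-1, 2), 0), Mul(Rational(1, 4), Pow(0, 2))), 2), 2) = Pow(Add(Add(Rational(-1, 2), 0, Mul(Rational(1, 4), 0)), 2), 2) = Pow(Add(Add(Rational(-1, 2), 0, 0), 2), 2) = Pow(Add(Rational(-1, 2), 2), 2) = Pow(Rational(3, 2), 2) = Rational(9, 4) ≈ 2.2500)
Add(D, Mul(-1, E)) = Add(Rational(-31267, 8), Mul(-1, Rational(9, 4))) = Add(Rational(-31267, 8), Rational(-9, 4)) = Rational(-31285, 8)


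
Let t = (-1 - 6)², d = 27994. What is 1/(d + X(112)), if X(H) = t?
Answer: 1/28043 ≈ 3.5660e-5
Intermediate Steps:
t = 49 (t = (-7)² = 49)
X(H) = 49
1/(d + X(112)) = 1/(27994 + 49) = 1/28043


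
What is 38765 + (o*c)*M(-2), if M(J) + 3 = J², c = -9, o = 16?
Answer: 38621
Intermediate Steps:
M(J) = -3 + J²
38765 + (o*c)*M(-2) = 38765 + (16*(-9))*(-3 + (-2)²) = 38765 - 144*(-3 + 4) = 38765 - 144*1 = 38765 - 144 = 38621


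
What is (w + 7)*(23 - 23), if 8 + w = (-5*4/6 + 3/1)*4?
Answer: 0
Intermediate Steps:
w = -28/3 (w = -8 + (-5*4/6 + 3/1)*4 = -8 + (-20*⅙ + 3*1)*4 = -8 + (-10/3 + 3)*4 = -8 - ⅓*4 = -8 - 4/3 = -28/3 ≈ -9.3333)
(w + 7)*(23 - 23) = (-28/3 + 7)*(23 - 23) = -7/3*0 = 0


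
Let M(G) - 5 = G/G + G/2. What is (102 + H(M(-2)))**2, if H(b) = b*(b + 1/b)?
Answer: 16384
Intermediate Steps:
M(G) = 6 + G/2 (M(G) = 5 + (G/G + G/2) = 5 + (1 + G*(1/2)) = 5 + (1 + G/2) = 6 + G/2)
(102 + H(M(-2)))**2 = (102 + (1 + (6 + (1/2)*(-2))**2))**2 = (102 + (1 + (6 - 1)**2))**2 = (102 + (1 + 5**2))**2 = (102 + (1 + 25))**2 = (102 + 26)**2 = 128**2 = 16384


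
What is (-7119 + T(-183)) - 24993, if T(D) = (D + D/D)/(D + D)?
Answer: -5876405/183 ≈ -32112.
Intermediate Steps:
T(D) = (1 + D)/(2*D) (T(D) = (D + 1)/((2*D)) = (1 + D)*(1/(2*D)) = (1 + D)/(2*D))
(-7119 + T(-183)) - 24993 = (-7119 + (½)*(1 - 183)/(-183)) - 24993 = (-7119 + (½)*(-1/183)*(-182)) - 24993 = (-7119 + 91/183) - 24993 = -1302686/183 - 24993 = -5876405/183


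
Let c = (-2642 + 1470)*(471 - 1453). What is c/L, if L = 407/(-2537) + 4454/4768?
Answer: 6960906780032/4679611 ≈ 1.4875e+6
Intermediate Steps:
L = 4679611/6048208 (L = 407*(-1/2537) + 4454*(1/4768) = -407/2537 + 2227/2384 = 4679611/6048208 ≈ 0.77372)
c = 1150904 (c = -1172*(-982) = 1150904)
c/L = 1150904/(4679611/6048208) = 1150904*(6048208/4679611) = 6960906780032/4679611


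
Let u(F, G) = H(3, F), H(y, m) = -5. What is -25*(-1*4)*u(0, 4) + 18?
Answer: -482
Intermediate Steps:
u(F, G) = -5
-25*(-1*4)*u(0, 4) + 18 = -25*(-1*4)*(-5) + 18 = -(-100)*(-5) + 18 = -25*20 + 18 = -500 + 18 = -482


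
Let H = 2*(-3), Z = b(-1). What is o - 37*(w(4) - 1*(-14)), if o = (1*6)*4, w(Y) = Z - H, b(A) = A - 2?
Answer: -605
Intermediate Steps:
b(A) = -2 + A
Z = -3 (Z = -2 - 1 = -3)
H = -6
w(Y) = 3 (w(Y) = -3 - 1*(-6) = -3 + 6 = 3)
o = 24 (o = 6*4 = 24)
o - 37*(w(4) - 1*(-14)) = 24 - 37*(3 - 1*(-14)) = 24 - 37*(3 + 14) = 24 - 37*17 = 24 - 629 = -605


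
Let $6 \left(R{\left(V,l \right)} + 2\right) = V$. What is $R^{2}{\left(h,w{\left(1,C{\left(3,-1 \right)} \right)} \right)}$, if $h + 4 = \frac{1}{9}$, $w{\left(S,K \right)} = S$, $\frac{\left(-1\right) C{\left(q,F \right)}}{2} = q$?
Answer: $\frac{20449}{2916} \approx 7.0127$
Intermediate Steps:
$C{\left(q,F \right)} = - 2 q$
$h = - \frac{35}{9}$ ($h = -4 + \frac{1}{9} = - \frac{35}{9} \approx -3.8889$)
$R{\left(V,l \right)} = -2 + \frac{V}{6}$
$R^{2}{\left(h,w{\left(1,C{\left(3,-1 \right)} \right)} \right)} = \left(-2 + \frac{1}{6} \left(- \frac{35}{9}\right)\right)^{2} = \left(-2 - \frac{35}{54}\right)^{2} = \left(- \frac{143}{54}\right)^{2} = \frac{20449}{2916}$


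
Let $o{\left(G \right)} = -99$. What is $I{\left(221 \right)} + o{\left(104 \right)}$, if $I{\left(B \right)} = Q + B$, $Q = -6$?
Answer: $116$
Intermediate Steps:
$I{\left(B \right)} = -6 + B$
$I{\left(221 \right)} + o{\left(104 \right)} = \left(-6 + 221\right) - 99 = 215 - 99 = 116$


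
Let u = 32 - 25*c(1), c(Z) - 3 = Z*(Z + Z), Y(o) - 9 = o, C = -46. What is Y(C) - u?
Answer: 56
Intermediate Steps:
Y(o) = 9 + o
c(Z) = 3 + 2*Z² (c(Z) = 3 + Z*(Z + Z) = 3 + Z*(2*Z) = 3 + 2*Z²)
u = -93 (u = 32 - 25*(3 + 2*1²) = 32 - 25*(3 + 2*1) = 32 - 25*(3 + 2) = 32 - 25*5 = 32 - 125 = -93)
Y(C) - u = (9 - 46) - 1*(-93) = -37 + 93 = 56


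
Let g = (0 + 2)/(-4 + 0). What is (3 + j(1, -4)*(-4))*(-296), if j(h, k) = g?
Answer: -1480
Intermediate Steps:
g = -½ (g = 2/(-4) = 2*(-¼) = -½ ≈ -0.50000)
j(h, k) = -½
(3 + j(1, -4)*(-4))*(-296) = (3 - ½*(-4))*(-296) = (3 + 2)*(-296) = 5*(-296) = -1480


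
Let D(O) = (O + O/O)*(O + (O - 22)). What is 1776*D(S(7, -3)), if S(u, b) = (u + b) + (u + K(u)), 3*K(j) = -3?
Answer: -39072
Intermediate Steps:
K(j) = -1 (K(j) = (⅓)*(-3) = -1)
S(u, b) = -1 + b + 2*u (S(u, b) = (u + b) + (u - 1) = (b + u) + (-1 + u) = -1 + b + 2*u)
D(O) = (1 + O)*(-22 + 2*O) (D(O) = (O + 1)*(O + (-22 + O)) = (1 + O)*(-22 + 2*O))
1776*D(S(7, -3)) = 1776*(-22 - 20*(-1 - 3 + 2*7) + 2*(-1 - 3 + 2*7)²) = 1776*(-22 - 20*(-1 - 3 + 14) + 2*(-1 - 3 + 14)²) = 1776*(-22 - 20*10 + 2*10²) = 1776*(-22 - 200 + 2*100) = 1776*(-22 - 200 + 200) = 1776*(-22) = -39072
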